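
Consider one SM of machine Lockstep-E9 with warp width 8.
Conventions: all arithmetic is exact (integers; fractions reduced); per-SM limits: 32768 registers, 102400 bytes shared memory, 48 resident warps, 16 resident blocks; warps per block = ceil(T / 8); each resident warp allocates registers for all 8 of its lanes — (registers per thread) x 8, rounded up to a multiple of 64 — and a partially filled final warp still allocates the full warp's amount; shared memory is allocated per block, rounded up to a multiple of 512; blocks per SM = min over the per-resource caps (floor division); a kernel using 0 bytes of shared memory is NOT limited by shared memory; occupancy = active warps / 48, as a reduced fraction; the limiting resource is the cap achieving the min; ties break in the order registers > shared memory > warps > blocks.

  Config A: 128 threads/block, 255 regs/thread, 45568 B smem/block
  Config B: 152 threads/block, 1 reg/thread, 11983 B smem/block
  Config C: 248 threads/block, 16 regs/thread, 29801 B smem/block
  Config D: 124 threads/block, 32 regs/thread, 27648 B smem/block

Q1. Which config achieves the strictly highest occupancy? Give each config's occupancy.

occupancies: A 1/3, B 19/24, C 31/48, D 1

Answer: D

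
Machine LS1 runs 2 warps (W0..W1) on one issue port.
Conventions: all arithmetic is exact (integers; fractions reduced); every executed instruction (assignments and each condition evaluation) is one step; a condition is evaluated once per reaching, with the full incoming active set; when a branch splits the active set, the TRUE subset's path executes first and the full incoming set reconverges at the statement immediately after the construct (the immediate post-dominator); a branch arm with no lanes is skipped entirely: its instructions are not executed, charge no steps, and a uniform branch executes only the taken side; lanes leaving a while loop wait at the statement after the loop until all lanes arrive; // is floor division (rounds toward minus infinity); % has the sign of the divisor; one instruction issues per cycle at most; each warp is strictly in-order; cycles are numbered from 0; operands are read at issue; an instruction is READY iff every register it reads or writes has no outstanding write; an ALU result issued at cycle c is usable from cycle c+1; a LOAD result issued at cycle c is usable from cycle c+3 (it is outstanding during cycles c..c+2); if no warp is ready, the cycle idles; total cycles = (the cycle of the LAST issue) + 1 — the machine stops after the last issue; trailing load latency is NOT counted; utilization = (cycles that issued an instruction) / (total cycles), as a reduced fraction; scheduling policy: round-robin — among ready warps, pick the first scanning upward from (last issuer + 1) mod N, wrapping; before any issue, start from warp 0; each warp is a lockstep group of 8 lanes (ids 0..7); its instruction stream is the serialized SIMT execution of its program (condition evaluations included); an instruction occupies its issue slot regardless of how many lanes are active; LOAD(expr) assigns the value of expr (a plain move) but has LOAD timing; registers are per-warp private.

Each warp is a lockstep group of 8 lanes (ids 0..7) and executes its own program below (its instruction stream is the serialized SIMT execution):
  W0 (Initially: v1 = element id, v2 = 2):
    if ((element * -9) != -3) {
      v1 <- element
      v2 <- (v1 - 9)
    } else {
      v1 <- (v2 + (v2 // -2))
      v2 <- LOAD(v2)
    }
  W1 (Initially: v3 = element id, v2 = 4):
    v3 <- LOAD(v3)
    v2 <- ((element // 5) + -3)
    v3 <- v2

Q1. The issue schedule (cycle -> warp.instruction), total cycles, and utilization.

cycle 0: W0.I0
cycle 1: W1.I0
cycle 2: W0.I1
cycle 3: W1.I1
cycle 4: W0.I2
cycle 5: W1.I2

Answer: 6 cycles, utilization 1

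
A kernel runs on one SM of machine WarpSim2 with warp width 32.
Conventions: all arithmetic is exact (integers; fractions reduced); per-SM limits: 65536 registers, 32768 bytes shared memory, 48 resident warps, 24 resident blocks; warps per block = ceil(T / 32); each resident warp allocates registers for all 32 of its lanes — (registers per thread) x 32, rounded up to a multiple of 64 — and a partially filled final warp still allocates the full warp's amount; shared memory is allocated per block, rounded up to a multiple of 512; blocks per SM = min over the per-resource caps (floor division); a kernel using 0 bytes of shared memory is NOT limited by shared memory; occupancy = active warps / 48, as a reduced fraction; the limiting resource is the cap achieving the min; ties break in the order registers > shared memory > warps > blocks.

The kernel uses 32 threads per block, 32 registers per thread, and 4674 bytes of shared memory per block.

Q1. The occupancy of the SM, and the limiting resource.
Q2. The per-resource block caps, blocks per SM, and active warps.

Answer: occupancy 1/8, limited by shared memory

registers: 64 blocks
shared memory: 6 blocks
warps: 48 blocks
blocks: 24 blocks

Answer: 6 blocks, 6 active warps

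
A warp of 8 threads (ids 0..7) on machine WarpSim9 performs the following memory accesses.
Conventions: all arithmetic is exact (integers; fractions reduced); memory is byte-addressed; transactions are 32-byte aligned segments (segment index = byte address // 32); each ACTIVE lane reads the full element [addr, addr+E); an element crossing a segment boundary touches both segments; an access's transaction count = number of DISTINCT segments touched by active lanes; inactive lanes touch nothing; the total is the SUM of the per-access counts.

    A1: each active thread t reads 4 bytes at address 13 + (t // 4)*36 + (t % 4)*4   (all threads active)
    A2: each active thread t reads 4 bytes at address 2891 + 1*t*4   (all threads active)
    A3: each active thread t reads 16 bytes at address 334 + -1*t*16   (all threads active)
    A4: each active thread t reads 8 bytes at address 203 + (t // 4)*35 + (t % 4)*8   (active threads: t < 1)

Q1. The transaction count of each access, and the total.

A1: 3 transactions
A2: 2 transactions
A3: 5 transactions
A4: 1 transaction

Answer: 3,2,5,1; total 11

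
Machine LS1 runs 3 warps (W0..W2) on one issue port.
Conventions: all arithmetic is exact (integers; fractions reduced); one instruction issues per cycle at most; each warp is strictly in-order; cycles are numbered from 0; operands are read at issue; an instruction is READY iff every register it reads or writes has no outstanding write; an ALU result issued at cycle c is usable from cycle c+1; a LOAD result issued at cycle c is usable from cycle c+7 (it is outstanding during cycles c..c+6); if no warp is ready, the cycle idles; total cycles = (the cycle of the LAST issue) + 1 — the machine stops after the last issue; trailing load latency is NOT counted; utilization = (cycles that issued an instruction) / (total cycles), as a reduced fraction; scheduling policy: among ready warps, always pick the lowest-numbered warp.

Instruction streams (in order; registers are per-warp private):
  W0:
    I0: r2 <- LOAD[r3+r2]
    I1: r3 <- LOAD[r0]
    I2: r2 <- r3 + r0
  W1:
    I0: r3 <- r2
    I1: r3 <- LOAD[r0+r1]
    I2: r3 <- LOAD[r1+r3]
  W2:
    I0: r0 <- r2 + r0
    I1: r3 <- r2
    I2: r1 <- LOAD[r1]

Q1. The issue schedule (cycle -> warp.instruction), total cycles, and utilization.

cycle 0: W0.I0
cycle 1: W0.I1
cycle 2: W1.I0
cycle 3: W1.I1
cycle 4: W2.I0
cycle 5: W2.I1
cycle 6: W2.I2
cycle 7: idle
cycle 8: W0.I2
cycle 9: idle
cycle 10: W1.I2

Answer: 11 cycles, utilization 9/11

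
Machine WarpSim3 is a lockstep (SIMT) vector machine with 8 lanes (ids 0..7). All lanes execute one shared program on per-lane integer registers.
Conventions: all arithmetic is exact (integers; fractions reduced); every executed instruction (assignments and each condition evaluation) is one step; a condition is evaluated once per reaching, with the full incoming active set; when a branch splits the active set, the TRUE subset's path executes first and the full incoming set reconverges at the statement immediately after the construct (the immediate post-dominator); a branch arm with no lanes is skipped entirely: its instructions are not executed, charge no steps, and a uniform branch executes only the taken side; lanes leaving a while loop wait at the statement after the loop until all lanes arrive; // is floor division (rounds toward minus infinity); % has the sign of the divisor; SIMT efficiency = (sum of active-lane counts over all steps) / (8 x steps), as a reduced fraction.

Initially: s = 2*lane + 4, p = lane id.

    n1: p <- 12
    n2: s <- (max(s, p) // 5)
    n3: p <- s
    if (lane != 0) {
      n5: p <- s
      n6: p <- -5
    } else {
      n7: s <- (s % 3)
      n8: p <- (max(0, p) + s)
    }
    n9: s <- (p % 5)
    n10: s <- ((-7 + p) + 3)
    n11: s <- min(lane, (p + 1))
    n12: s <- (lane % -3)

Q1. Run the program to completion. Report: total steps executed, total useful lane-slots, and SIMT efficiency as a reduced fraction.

Answer: 12 steps, 80 useful, 5/6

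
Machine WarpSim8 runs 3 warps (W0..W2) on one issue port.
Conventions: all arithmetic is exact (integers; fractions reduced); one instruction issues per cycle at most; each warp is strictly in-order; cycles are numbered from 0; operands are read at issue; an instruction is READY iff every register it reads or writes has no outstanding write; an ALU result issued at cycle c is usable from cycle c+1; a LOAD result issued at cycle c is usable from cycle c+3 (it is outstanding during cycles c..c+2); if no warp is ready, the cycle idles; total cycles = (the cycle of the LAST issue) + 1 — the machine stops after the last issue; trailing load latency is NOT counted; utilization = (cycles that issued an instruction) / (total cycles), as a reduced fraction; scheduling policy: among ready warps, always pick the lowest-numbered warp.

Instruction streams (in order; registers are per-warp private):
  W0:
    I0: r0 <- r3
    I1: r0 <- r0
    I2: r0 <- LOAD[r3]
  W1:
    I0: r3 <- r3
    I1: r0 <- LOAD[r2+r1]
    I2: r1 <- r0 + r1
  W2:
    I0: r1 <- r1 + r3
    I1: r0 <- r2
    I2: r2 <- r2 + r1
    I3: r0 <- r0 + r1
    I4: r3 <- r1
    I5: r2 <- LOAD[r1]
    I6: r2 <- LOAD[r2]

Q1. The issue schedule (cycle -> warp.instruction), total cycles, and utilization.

cycle 0: W0.I0
cycle 1: W0.I1
cycle 2: W0.I2
cycle 3: W1.I0
cycle 4: W1.I1
cycle 5: W2.I0
cycle 6: W2.I1
cycle 7: W1.I2
cycle 8: W2.I2
cycle 9: W2.I3
cycle 10: W2.I4
cycle 11: W2.I5
cycle 12: idle
cycle 13: idle
cycle 14: W2.I6

Answer: 15 cycles, utilization 13/15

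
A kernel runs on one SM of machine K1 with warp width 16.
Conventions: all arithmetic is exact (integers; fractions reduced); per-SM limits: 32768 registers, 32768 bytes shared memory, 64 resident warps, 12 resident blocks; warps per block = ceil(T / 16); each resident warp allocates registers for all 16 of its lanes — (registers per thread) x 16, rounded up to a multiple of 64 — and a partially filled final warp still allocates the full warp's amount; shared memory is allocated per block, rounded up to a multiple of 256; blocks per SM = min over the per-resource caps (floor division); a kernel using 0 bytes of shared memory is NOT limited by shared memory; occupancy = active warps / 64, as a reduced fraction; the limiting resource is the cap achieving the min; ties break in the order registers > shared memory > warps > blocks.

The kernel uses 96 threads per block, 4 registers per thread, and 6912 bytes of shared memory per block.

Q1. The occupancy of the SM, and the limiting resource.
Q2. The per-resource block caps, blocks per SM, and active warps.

Answer: occupancy 3/8, limited by shared memory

registers: 85 blocks
shared memory: 4 blocks
warps: 10 blocks
blocks: 12 blocks

Answer: 4 blocks, 24 active warps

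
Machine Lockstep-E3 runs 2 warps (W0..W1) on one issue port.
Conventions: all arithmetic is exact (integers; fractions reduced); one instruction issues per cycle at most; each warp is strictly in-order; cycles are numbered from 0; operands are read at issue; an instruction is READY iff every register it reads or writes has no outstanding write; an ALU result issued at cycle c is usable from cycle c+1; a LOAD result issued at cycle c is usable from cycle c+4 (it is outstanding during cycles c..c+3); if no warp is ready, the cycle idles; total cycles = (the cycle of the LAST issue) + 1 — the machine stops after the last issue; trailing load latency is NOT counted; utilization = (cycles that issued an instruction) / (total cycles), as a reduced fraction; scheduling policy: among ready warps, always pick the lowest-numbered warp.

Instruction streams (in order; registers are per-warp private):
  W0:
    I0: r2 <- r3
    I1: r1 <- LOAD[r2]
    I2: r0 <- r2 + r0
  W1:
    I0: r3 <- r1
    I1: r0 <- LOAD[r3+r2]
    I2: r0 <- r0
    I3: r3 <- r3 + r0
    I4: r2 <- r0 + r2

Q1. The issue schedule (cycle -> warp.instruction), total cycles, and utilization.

cycle 0: W0.I0
cycle 1: W0.I1
cycle 2: W0.I2
cycle 3: W1.I0
cycle 4: W1.I1
cycle 5: idle
cycle 6: idle
cycle 7: idle
cycle 8: W1.I2
cycle 9: W1.I3
cycle 10: W1.I4

Answer: 11 cycles, utilization 8/11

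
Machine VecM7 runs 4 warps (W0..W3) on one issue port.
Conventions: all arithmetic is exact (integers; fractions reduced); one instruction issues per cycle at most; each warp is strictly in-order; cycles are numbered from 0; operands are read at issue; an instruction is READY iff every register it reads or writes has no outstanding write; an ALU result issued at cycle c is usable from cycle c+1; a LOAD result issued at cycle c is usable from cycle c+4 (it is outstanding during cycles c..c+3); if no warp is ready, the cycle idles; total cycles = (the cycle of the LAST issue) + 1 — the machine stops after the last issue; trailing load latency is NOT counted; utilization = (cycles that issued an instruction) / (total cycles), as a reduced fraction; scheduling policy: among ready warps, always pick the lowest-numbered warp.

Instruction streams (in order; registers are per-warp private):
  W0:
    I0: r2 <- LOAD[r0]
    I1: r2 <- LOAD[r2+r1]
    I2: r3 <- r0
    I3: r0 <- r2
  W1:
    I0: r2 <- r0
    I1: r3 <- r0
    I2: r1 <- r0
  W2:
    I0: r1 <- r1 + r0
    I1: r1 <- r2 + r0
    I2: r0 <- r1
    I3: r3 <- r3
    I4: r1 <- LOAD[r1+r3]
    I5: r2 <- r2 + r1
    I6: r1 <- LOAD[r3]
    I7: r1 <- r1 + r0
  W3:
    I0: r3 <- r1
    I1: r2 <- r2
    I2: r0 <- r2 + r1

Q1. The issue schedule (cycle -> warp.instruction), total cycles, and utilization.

cycle 0: W0.I0
cycle 1: W1.I0
cycle 2: W1.I1
cycle 3: W1.I2
cycle 4: W0.I1
cycle 5: W0.I2
cycle 6: W2.I0
cycle 7: W2.I1
cycle 8: W0.I3
cycle 9: W2.I2
cycle 10: W2.I3
cycle 11: W2.I4
cycle 12: W3.I0
cycle 13: W3.I1
cycle 14: W3.I2
cycle 15: W2.I5
cycle 16: W2.I6
cycle 17: idle
cycle 18: idle
cycle 19: idle
cycle 20: W2.I7

Answer: 21 cycles, utilization 6/7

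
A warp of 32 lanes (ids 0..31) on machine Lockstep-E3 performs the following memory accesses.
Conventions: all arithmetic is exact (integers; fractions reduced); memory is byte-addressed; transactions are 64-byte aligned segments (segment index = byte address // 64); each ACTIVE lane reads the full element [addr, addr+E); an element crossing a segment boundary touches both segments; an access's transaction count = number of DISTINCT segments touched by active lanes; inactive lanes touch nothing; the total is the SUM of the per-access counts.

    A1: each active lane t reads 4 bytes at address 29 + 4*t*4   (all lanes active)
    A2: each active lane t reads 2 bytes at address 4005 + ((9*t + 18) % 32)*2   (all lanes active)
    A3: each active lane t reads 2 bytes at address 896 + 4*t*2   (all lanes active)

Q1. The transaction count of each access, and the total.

A1: 9 transactions
A2: 2 transactions
A3: 4 transactions

Answer: 9,2,4; total 15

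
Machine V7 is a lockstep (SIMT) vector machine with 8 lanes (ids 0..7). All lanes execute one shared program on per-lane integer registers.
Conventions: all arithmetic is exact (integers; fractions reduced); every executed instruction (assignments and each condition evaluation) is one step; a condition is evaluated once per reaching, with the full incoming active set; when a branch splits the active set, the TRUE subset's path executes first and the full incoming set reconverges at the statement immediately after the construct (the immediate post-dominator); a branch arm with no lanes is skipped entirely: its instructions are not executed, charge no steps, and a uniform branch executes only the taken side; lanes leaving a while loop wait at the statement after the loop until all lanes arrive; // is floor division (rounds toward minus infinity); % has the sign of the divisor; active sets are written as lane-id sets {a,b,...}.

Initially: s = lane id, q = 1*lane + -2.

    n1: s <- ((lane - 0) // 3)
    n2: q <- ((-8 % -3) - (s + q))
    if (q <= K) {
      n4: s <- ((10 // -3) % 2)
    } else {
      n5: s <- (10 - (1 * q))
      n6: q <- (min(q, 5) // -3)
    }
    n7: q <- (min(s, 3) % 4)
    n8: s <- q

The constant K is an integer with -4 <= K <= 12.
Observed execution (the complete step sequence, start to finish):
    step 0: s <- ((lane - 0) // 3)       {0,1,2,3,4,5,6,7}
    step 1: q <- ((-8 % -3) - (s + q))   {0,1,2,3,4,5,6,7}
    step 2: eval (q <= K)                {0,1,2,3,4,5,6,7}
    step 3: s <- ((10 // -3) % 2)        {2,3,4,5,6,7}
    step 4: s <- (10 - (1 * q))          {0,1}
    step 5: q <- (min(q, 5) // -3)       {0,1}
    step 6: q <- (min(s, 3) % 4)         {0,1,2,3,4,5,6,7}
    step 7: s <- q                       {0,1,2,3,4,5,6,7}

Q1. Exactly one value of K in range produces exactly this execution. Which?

Answer: K = -2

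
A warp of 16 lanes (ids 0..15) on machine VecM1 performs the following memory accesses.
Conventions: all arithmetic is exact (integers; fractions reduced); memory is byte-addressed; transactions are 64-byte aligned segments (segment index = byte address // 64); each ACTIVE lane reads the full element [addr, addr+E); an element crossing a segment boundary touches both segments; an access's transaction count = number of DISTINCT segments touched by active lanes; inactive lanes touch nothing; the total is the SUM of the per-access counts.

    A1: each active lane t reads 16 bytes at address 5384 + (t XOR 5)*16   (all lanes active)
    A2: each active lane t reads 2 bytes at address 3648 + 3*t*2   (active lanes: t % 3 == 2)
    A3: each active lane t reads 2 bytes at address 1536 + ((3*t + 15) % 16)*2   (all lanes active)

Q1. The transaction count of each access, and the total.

A1: 5 transactions
A2: 2 transactions
A3: 1 transaction

Answer: 5,2,1; total 8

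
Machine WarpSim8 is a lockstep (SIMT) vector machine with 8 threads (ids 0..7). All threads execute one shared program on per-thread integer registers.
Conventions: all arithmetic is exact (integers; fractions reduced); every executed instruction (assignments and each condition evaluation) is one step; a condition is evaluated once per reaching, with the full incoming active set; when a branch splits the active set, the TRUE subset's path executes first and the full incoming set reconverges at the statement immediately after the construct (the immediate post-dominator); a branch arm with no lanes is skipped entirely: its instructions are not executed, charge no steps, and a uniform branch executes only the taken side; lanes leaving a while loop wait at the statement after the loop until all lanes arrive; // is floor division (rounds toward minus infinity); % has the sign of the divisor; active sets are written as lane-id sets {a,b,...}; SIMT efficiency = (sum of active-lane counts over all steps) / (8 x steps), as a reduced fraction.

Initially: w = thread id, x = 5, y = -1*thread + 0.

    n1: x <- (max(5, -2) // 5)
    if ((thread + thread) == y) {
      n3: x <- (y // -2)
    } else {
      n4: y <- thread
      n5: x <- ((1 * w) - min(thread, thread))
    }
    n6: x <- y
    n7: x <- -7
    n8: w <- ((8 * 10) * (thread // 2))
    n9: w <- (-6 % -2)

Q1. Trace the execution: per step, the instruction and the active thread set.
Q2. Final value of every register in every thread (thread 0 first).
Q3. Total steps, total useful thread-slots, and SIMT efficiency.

step 0: x <- (max(5, -2) // 5)       {0,1,2,3,4,5,6,7}
step 1: eval ((thread + thread) == y) {0,1,2,3,4,5,6,7}
step 2: x <- (y // -2)               {0}
step 3: y <- thread                  {1,2,3,4,5,6,7}
step 4: x <- ((1 * w) - min(thread, thread)) {1,2,3,4,5,6,7}
step 5: x <- y                       {0,1,2,3,4,5,6,7}
step 6: x <- -7                      {0,1,2,3,4,5,6,7}
step 7: w <- ((8 * 10) * (thread // 2)) {0,1,2,3,4,5,6,7}
step 8: w <- (-6 % -2)               {0,1,2,3,4,5,6,7}

Answer: 9 steps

w: 0,0,0,0,0,0,0,0
x: -7,-7,-7,-7,-7,-7,-7,-7
y: 0,1,2,3,4,5,6,7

steps = 9; useful = 63; efficiency = 63/72 = 7/8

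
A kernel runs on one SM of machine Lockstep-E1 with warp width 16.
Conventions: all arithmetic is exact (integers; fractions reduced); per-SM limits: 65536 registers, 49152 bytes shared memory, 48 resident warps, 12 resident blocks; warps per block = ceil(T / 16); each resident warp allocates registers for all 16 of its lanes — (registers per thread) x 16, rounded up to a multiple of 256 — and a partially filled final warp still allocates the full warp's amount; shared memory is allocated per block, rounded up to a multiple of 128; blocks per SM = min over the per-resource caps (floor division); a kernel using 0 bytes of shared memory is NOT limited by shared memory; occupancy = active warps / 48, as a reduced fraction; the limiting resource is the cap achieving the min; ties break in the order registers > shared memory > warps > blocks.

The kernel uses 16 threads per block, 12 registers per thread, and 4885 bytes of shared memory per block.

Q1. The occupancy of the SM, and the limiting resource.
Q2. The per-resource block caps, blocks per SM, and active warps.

Answer: occupancy 3/16, limited by shared memory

registers: 256 blocks
shared memory: 9 blocks
warps: 48 blocks
blocks: 12 blocks

Answer: 9 blocks, 9 active warps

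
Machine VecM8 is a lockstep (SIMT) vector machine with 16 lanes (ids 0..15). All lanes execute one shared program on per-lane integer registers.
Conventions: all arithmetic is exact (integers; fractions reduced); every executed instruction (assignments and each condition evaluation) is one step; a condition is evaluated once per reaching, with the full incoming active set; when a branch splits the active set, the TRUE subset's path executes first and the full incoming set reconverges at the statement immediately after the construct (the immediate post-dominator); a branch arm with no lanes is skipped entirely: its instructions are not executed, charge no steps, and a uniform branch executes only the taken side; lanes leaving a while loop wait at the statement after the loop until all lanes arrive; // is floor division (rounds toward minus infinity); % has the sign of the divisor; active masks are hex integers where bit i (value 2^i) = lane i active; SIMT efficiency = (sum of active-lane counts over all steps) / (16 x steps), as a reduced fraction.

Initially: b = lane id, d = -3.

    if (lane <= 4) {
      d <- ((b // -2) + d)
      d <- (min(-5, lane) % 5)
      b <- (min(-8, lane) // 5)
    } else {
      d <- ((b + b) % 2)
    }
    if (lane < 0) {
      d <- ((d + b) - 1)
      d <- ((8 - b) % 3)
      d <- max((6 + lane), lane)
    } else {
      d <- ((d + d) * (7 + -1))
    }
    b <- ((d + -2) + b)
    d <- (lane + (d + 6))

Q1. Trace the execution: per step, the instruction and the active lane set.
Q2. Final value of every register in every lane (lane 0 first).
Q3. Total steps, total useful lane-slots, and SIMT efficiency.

step 0: eval (lane <= 4)             0xffff
step 1: d <- ((b // -2) + d)         0x001f
step 2: d <- (min(-5, lane) % 5)     0x001f
step 3: b <- (min(-8, lane) // 5)    0x001f
step 4: d <- ((b + b) % 2)           0xffe0
step 5: eval (lane < 0)              0xffff
step 6: d <- ((d + d) * (7 + -1))    0xffff
step 7: b <- ((d + -2) + b)          0xffff
step 8: d <- (lane + (d + 6))        0xffff

Answer: 9 steps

b: -4,-4,-4,-4,-4,3,4,5,6,7,8,9,10,11,12,13
d: 6,7,8,9,10,11,12,13,14,15,16,17,18,19,20,21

steps = 9; useful = 106; efficiency = 106/144 = 53/72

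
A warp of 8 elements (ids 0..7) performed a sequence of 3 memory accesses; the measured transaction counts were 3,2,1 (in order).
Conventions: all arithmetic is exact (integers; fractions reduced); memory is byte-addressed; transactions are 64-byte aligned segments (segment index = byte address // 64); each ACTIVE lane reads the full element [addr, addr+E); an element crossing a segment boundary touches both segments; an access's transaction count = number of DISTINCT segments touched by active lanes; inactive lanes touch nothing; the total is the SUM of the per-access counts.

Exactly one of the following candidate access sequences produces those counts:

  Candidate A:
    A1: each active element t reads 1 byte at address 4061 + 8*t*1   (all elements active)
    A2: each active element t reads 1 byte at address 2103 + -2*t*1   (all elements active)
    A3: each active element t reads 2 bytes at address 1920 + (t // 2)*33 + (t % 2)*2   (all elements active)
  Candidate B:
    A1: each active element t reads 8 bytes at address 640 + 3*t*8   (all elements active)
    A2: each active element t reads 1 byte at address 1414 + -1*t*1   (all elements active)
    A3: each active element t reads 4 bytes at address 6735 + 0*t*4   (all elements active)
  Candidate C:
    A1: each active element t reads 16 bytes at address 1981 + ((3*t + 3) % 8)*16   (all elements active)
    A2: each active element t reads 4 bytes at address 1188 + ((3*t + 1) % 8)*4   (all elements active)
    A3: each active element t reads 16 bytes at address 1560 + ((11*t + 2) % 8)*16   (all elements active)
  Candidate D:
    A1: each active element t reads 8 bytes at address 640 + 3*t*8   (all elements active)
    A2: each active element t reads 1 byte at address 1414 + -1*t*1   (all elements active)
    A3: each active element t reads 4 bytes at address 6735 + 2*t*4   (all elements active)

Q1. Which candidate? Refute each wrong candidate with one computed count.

A: A1 gives 2 transactions, not 3
C: A3 gives 3 transactions, not 1
D: A3 gives 2 transactions, not 1
B: all counts match (3,2,1)

Answer: B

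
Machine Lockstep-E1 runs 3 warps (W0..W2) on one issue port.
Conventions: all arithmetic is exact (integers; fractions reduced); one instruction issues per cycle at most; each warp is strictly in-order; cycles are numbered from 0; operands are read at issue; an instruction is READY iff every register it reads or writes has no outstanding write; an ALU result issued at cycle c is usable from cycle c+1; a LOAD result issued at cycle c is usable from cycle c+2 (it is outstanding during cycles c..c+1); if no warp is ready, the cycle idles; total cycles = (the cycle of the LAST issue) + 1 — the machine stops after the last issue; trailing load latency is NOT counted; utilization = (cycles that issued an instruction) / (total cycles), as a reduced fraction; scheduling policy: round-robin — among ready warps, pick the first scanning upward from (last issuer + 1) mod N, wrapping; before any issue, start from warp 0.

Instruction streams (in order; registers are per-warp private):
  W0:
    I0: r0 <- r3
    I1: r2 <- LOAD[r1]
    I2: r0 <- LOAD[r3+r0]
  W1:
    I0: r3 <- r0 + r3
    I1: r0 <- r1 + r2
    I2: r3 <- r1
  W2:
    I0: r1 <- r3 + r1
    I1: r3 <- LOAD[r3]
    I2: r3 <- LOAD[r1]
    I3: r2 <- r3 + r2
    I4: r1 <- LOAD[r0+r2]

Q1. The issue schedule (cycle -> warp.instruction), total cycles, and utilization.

cycle 0: W0.I0
cycle 1: W1.I0
cycle 2: W2.I0
cycle 3: W0.I1
cycle 4: W1.I1
cycle 5: W2.I1
cycle 6: W0.I2
cycle 7: W1.I2
cycle 8: W2.I2
cycle 9: idle
cycle 10: W2.I3
cycle 11: W2.I4

Answer: 12 cycles, utilization 11/12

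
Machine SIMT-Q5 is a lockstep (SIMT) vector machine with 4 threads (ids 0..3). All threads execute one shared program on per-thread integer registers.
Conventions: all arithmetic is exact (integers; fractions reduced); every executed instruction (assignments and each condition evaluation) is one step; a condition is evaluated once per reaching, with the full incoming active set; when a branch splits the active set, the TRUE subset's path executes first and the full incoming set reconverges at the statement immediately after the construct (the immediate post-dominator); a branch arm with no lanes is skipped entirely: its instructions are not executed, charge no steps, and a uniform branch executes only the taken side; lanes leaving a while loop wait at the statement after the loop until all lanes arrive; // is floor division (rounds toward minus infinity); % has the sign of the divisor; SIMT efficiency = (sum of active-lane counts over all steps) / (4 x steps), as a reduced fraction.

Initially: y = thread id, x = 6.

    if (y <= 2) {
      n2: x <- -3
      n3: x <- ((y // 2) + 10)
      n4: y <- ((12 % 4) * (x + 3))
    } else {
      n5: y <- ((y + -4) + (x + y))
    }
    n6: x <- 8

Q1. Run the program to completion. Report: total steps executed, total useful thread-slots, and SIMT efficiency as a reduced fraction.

Answer: 6 steps, 18 useful, 3/4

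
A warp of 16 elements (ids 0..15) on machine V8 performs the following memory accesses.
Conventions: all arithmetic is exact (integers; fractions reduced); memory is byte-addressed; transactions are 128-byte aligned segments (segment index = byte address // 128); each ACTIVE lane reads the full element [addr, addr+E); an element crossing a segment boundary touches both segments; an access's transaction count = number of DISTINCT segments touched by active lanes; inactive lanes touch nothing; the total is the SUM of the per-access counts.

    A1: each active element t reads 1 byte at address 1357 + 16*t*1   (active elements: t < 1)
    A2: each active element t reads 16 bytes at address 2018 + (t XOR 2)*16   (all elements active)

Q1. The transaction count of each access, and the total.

A1: 1 transaction
A2: 3 transactions

Answer: 1,3; total 4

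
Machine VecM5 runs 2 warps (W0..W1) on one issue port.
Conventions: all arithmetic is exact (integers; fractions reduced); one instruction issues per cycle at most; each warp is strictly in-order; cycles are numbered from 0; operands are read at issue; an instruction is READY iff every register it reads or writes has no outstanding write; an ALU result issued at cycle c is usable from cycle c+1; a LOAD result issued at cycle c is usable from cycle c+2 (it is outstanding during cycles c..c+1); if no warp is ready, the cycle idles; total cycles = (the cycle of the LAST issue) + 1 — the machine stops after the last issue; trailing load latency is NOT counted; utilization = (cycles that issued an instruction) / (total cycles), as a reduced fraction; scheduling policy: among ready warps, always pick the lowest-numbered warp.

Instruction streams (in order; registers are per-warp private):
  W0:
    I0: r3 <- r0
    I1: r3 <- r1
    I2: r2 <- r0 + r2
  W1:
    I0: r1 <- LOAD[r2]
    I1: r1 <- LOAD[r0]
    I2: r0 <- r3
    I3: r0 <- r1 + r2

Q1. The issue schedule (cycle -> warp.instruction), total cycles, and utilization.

cycle 0: W0.I0
cycle 1: W0.I1
cycle 2: W0.I2
cycle 3: W1.I0
cycle 4: idle
cycle 5: W1.I1
cycle 6: W1.I2
cycle 7: W1.I3

Answer: 8 cycles, utilization 7/8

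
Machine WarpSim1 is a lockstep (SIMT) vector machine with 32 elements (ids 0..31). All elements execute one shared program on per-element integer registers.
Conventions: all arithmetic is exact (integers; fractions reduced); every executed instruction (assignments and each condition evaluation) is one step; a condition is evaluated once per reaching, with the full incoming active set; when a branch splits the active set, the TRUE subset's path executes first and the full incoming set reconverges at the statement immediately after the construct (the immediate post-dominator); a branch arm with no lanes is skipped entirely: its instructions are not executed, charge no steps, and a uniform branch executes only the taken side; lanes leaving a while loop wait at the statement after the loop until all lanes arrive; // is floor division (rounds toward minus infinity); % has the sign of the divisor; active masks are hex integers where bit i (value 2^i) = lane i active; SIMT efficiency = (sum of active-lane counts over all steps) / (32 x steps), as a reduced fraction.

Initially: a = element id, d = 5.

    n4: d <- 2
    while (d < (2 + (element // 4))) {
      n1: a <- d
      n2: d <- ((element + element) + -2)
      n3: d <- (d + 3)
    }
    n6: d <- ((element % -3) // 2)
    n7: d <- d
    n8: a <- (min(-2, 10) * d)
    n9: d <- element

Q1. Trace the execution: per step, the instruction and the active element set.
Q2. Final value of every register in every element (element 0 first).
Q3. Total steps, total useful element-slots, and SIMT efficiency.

step 0: d <- 2                       0xffffffff
step 1: eval (d < (2 + (element // 4))) 0xffffffff
step 2: a <- d                       0xfffffff0
step 3: d <- ((element + element) + -2) 0xfffffff0
step 4: d <- (d + 3)                 0xfffffff0
step 5: eval (d < (2 + (element // 4))) 0xfffffff0
step 6: d <- ((element % -3) // 2)   0xffffffff
step 7: d <- d                       0xffffffff
step 8: a <- (min(-2, 10) * d)       0xffffffff
step 9: d <- element                 0xffffffff

Answer: 10 steps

a: 0,2,2,0,2,2,0,2,2,0,2,2,0,2,2,0,2,2,0,2,2,0,2,2,0,2,2,0,2,2,0,2
d: 0,1,2,3,4,5,6,7,8,9,10,11,12,13,14,15,16,17,18,19,20,21,22,23,24,25,26,27,28,29,30,31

steps = 10; useful = 304; efficiency = 304/320 = 19/20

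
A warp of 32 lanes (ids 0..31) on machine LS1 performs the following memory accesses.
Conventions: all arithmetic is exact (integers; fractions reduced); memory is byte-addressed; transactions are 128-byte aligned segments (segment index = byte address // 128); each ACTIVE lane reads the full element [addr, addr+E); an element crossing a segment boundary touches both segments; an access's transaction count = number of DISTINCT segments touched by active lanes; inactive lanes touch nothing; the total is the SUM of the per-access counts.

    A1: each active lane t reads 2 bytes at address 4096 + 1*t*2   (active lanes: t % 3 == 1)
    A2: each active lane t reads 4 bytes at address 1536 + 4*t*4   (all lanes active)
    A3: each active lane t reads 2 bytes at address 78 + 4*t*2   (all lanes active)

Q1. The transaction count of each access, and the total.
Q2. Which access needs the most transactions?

A1: 1 transaction
A2: 4 transactions
A3: 3 transactions

Answer: 1,4,3; total 8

Answer: A2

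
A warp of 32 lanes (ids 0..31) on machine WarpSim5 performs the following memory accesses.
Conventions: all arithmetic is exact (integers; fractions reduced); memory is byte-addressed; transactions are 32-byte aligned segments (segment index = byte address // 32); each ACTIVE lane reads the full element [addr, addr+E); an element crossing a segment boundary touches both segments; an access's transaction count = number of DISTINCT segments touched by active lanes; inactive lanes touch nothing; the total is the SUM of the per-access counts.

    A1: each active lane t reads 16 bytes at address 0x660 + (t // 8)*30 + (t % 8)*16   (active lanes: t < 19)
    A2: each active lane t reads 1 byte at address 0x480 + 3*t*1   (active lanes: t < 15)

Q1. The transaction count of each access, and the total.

A1: 5 transactions
A2: 2 transactions

Answer: 5,2; total 7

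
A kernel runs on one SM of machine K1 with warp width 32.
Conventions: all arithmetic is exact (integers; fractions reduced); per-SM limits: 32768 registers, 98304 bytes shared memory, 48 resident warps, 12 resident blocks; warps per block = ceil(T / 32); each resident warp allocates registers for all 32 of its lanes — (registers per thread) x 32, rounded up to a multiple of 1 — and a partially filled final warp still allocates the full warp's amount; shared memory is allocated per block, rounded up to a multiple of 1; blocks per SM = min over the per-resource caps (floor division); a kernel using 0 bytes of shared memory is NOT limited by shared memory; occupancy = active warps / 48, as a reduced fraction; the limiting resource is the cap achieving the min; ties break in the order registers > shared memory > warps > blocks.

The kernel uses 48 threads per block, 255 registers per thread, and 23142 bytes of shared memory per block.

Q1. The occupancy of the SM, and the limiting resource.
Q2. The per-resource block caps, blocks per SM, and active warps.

Answer: occupancy 1/12, limited by registers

registers: 2 blocks
shared memory: 4 blocks
warps: 24 blocks
blocks: 12 blocks

Answer: 2 blocks, 4 active warps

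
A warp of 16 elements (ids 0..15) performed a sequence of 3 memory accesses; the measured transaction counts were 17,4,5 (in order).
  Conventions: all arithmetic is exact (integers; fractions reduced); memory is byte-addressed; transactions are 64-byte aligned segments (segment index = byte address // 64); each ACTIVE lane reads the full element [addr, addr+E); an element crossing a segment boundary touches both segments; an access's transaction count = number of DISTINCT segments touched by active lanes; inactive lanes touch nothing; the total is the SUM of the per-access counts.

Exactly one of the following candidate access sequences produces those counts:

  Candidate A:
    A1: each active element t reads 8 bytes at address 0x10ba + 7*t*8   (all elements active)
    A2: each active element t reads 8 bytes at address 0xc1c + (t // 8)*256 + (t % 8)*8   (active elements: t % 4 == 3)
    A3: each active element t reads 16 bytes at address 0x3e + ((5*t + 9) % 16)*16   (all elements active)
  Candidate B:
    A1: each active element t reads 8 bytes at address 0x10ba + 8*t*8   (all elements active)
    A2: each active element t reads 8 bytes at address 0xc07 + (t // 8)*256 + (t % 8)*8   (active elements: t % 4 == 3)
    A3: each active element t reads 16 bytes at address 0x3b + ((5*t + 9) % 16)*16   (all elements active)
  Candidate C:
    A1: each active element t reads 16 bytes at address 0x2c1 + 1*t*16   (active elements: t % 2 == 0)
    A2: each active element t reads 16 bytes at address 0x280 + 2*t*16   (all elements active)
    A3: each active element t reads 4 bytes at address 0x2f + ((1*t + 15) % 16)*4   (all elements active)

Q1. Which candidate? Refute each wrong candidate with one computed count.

A: A1 gives 15 transactions, not 17
C: A1 gives 4 transactions, not 17
B: all counts match (17,4,5)

Answer: B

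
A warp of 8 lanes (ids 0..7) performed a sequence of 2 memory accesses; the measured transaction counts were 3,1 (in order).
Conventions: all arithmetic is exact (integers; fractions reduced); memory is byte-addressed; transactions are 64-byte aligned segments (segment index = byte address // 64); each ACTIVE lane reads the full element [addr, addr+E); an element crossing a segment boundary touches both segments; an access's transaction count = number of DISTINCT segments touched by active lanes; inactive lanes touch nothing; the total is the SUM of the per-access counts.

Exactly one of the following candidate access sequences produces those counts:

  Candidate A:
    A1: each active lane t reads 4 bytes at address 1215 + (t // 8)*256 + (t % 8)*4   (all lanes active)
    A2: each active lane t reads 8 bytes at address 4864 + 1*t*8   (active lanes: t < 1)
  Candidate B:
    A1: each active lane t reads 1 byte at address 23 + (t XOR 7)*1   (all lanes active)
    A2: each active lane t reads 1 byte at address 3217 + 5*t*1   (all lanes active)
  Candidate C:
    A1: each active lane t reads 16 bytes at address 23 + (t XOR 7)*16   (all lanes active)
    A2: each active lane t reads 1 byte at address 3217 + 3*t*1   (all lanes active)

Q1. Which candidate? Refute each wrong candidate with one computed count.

A: A1 gives 2 transactions, not 3
B: A1 gives 1 transaction, not 3
C: all counts match (3,1)

Answer: C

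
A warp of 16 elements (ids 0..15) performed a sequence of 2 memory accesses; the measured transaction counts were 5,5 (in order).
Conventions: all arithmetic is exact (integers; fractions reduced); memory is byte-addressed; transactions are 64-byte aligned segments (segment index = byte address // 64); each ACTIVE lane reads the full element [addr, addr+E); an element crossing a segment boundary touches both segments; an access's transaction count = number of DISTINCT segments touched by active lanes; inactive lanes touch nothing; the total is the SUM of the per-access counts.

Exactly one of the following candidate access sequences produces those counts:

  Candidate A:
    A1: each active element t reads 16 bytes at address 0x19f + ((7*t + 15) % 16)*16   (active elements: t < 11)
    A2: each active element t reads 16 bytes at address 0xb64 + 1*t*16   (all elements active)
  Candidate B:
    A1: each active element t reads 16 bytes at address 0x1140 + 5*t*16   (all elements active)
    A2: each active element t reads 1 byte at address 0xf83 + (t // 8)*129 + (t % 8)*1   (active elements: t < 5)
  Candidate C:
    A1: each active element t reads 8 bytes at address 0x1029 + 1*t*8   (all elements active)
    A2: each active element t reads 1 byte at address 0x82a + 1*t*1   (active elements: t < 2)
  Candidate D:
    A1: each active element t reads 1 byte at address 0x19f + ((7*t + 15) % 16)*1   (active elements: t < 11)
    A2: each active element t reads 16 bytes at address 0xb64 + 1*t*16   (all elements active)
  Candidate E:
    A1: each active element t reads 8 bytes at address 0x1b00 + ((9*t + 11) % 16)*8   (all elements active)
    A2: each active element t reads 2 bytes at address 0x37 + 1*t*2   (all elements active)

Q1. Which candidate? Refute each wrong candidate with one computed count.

B: A1 gives 16 transactions, not 5
C: A1 gives 3 transactions, not 5
D: A1 gives 1 transaction, not 5
E: A1 gives 2 transactions, not 5
A: all counts match (5,5)

Answer: A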